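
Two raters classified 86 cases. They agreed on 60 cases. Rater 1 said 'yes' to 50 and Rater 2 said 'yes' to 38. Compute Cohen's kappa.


P_o = 60/86 = 0.697674
P_e = (50*38 + 36*48) / 7396 = 0.490535
kappa = (P_o - P_e) / (1 - P_e)
kappa = (0.697674 - 0.490535) / (1 - 0.490535)
kappa = 0.4066

0.4066


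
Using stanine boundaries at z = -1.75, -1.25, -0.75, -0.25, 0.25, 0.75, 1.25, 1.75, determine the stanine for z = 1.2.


Stanine boundaries: [-1.75, -1.25, -0.75, -0.25, 0.25, 0.75, 1.25, 1.75]
z = 1.2
Check each boundary:
  z >= -1.75 -> could be stanine 2
  z >= -1.25 -> could be stanine 3
  z >= -0.75 -> could be stanine 4
  z >= -0.25 -> could be stanine 5
  z >= 0.25 -> could be stanine 6
  z >= 0.75 -> could be stanine 7
  z < 1.25
  z < 1.75
Highest qualifying boundary gives stanine = 7

7


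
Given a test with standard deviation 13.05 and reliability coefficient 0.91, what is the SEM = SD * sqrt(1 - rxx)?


SEM = SD * sqrt(1 - rxx)
SEM = 13.05 * sqrt(1 - 0.91)
SEM = 13.05 * sqrt(0.09) = 13.05 * 0.3
SEM = 3.915

3.915


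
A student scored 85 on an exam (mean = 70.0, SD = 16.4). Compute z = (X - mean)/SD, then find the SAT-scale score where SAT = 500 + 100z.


z = (X - mean) / SD = (85 - 70.0) / 16.4
z = 15.0 / 16.4
z = 0.9146
SAT-scale = SAT = 500 + 100z
Carry z at full precision (z = 15.0 / 16.4) into the conversion:
SAT-scale = 500 + 100 * (15.0 / 16.4) = 500 + 1500 / 16.4
SAT-scale = 500 + 91.4634
SAT-scale = 591.4634

591.4634


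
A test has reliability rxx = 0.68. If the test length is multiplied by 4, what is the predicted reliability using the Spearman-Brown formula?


r_new = (n * rxx) / (1 + (n-1) * rxx)
r_new = (4 * 0.68) / (1 + 3 * 0.68)
r_new = 2.72 / 3.04
r_new = 0.8947

0.8947


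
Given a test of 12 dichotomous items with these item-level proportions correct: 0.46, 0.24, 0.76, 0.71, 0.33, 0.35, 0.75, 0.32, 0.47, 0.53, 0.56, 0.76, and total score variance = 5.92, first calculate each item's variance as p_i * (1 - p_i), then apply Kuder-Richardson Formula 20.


For each item, compute p_i * q_i:
  Item 1: 0.46 * 0.54 = 0.2484
  Item 2: 0.24 * 0.76 = 0.1824
  Item 3: 0.76 * 0.24 = 0.1824
  Item 4: 0.71 * 0.29 = 0.2059
  Item 5: 0.33 * 0.67 = 0.2211
  Item 6: 0.35 * 0.65 = 0.2275
  Item 7: 0.75 * 0.25 = 0.1875
  Item 8: 0.32 * 0.68 = 0.2176
  Item 9: 0.47 * 0.53 = 0.2491
  Item 10: 0.53 * 0.47 = 0.2491
  Item 11: 0.56 * 0.44 = 0.2464
  Item 12: 0.76 * 0.24 = 0.1824
Sum(p_i * q_i) = 0.2484 + 0.1824 + 0.1824 + 0.2059 + 0.2211 + 0.2275 + 0.1875 + 0.2176 + 0.2491 + 0.2491 + 0.2464 + 0.1824 = 2.5998
KR-20 = (k/(k-1)) * (1 - Sum(p_i*q_i) / Var_total)
= (12/11) * (1 - 2.5998/5.92)
= 1.0909 * 0.5608
KR-20 = 0.6118

0.6118


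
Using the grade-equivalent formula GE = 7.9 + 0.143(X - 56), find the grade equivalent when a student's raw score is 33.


raw - median = 33 - 56 = -23
slope * diff = 0.143 * -23 = -3.289
GE = 7.9 + -3.289
GE = 4.611

4.611


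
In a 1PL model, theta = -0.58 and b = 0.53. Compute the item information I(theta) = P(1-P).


P = 1/(1+exp(-(-0.58-0.53))) = 0.2479
I = P*(1-P) = 0.2479 * 0.7521
I = 0.1864

0.1864


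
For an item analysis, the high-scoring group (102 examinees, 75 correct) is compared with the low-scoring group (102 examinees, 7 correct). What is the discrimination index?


p_upper = 75/102 = 0.7353
p_lower = 7/102 = 0.0686
D = 0.7353 - 0.0686 = 0.6667

0.6667


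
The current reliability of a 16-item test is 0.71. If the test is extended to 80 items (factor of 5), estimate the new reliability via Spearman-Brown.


r_new = (n * rxx) / (1 + (n-1) * rxx)
r_new = (5 * 0.71) / (1 + 4 * 0.71)
r_new = 3.55 / 3.84
r_new = 0.9245

0.9245


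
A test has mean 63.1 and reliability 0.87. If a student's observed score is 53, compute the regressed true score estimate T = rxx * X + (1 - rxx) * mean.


T_est = rxx * X + (1 - rxx) * mean
T_est = 0.87 * 53 + 0.13 * 63.1
T_est = 46.11 + 8.203
T_est = 54.313

54.313


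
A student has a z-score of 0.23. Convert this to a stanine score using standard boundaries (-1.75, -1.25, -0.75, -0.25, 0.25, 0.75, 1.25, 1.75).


Stanine boundaries: [-1.75, -1.25, -0.75, -0.25, 0.25, 0.75, 1.25, 1.75]
z = 0.23
Check each boundary:
  z >= -1.75 -> could be stanine 2
  z >= -1.25 -> could be stanine 3
  z >= -0.75 -> could be stanine 4
  z >= -0.25 -> could be stanine 5
  z < 0.25
  z < 0.75
  z < 1.25
  z < 1.75
Highest qualifying boundary gives stanine = 5

5


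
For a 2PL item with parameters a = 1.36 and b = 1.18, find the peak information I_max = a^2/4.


For 2PL, max info at theta = b = 1.18
I_max = a^2 / 4 = 1.36^2 / 4
= 1.8496 / 4
I_max = 0.4624

0.4624


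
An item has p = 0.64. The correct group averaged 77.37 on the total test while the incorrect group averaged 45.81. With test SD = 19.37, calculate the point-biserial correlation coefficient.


q = 1 - p = 0.36
rpb = ((M1 - M0) / SD) * sqrt(p * q)
rpb = ((77.37 - 45.81) / 19.37) * sqrt(0.64 * 0.36)
rpb = 0.7821

0.7821


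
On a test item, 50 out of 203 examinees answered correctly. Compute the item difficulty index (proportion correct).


Item difficulty p = number correct / total examinees
p = 50 / 203
p = 0.2463

0.2463


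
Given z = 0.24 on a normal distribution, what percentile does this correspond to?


CDF(z) = 0.5 * (1 + erf(z/sqrt(2)))
erf(0.1697) = 0.1897
CDF = 0.5948
Percentile rank = 0.5948 * 100 = 59.48

59.48


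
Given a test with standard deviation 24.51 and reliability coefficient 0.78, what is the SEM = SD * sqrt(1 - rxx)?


SEM = SD * sqrt(1 - rxx)
SEM = 24.51 * sqrt(1 - 0.78)
SEM = 24.51 * sqrt(0.22) = 24.51 * 0.469042
SEM = 11.4962

11.4962


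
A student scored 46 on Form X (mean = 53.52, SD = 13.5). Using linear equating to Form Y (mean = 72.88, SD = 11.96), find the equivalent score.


slope = SD_Y / SD_X = 11.96 / 13.5 ~ 0.8859
intercept = mean_Y - slope * mean_X = 72.88 - (11.96 / 13.5) * 53.52 ~ 25.4652
Y = slope * X + intercept. To avoid rounding drift from the rounded slope/intercept, evaluate the equivalent form Y = mean_Y + SD_Y * (X - mean_X) / SD_X at full precision:
Y = 72.88 + 11.96 * (46 - 53.52) / 13.5
Y = 72.88 - 11.96 * 7.52 / 13.5
Y = 72.88 - 89.9392 / 13.5
Y = 72.88 - 6.6622
Y = 66.2178

66.2178


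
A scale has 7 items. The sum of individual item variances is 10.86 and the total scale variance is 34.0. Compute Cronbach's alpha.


alpha = (k/(k-1)) * (1 - sum(si^2)/s_total^2)
= (7/6) * (1 - 10.86/34.0)
alpha = 0.794

0.794


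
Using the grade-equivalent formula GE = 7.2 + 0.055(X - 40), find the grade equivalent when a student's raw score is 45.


raw - median = 45 - 40 = 5
slope * diff = 0.055 * 5 = 0.275
GE = 7.2 + 0.275
GE = 7.475

7.475


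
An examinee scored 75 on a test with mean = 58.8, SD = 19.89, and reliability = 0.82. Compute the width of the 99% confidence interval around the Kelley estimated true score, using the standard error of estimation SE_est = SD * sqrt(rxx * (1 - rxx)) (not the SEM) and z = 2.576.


True score estimate = 0.82*75 + 0.18*58.8 = 72.084
SE_est = SD * sqrt(rxx * (1 - rxx)) = 19.89 * sqrt(0.82 * 0.18) = 19.89 * sqrt(0.1476) = 7.641488
CI = T_est +/- z * SE_est, so width = 2 * z * SE_est = 2 * 2.576 * 7.641488
Width = 39.3689

39.3689


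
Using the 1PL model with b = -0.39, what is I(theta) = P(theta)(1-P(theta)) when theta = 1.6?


P = 1/(1+exp(-(1.6--0.39))) = 0.8797
I = P*(1-P) = 0.8797 * 0.1203
I = 0.1058

0.1058


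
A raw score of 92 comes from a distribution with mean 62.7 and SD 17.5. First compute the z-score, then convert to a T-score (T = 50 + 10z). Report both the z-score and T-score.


z = (X - mean) / SD = (92 - 62.7) / 17.5
z = 29.3 / 17.5
z = 1.6743
T-score = T = 50 + 10z
Carry z at full precision (z = 29.3 / 17.5) into the conversion:
T-score = 50 + 10 * (29.3 / 17.5) = 50 + 293 / 17.5
T-score = 50 + 16.7429
T-score = 66.7429

66.7429


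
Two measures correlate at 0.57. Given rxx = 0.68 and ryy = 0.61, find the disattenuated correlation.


r_corrected = rxy / sqrt(rxx * ryy)
= 0.57 / sqrt(0.68 * 0.61)
= 0.57 / sqrt(0.4148)
= 0.57 / 0.64405
r_corrected = 0.885

0.885


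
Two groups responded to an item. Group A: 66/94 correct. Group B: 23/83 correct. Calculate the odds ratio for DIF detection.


Odds_A = 66/28 = 2.3571
Odds_B = 23/60 = 0.3833
OR = Odds_A / Odds_B = 2.3571 / 0.3833
Exactly, OR = (66 * 60) / (28 * 23) = 3960 / 644
OR = 6.1491

6.1491


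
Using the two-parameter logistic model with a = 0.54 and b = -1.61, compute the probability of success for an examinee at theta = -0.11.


a*(theta - b) = 0.54 * (-0.11 - -1.61) = 0.81
exp(-0.81) = 0.4449
P = 1 / (1 + 0.4449)
P = 0.6921

0.6921


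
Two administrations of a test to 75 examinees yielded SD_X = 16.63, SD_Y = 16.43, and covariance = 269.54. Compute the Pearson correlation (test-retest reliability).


r = cov(X,Y) / (SD_X * SD_Y)
r = 269.54 / (16.63 * 16.43)
r = 269.54 / 273.2309
r = 0.9865

0.9865


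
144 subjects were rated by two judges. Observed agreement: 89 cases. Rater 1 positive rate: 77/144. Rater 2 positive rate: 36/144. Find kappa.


P_o = 89/144 = 0.618056
P_e = (77*36 + 67*108) / 20736 = 0.482639
kappa = (P_o - P_e) / (1 - P_e)
kappa = (0.618056 - 0.482639) / (1 - 0.482639)
kappa = 0.2617

0.2617


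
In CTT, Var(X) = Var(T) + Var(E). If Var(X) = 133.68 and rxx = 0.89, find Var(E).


var_true = rxx * var_obs = 0.89 * 133.68 = 118.9752
var_error = var_obs - var_true
var_error = 133.68 - 118.9752
var_error = 14.7048

14.7048


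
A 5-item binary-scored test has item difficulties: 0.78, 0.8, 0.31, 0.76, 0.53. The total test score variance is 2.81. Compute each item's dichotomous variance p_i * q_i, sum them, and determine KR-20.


For each item, compute p_i * q_i:
  Item 1: 0.78 * 0.22 = 0.1716
  Item 2: 0.8 * 0.2 = 0.16
  Item 3: 0.31 * 0.69 = 0.2139
  Item 4: 0.76 * 0.24 = 0.1824
  Item 5: 0.53 * 0.47 = 0.2491
Sum(p_i * q_i) = 0.1716 + 0.16 + 0.2139 + 0.1824 + 0.2491 = 0.977
KR-20 = (k/(k-1)) * (1 - Sum(p_i*q_i) / Var_total)
= (5/4) * (1 - 0.977/2.81)
= 1.25 * 0.6523
KR-20 = 0.8154

0.8154


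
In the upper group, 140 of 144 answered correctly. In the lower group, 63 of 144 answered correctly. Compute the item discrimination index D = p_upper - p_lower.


p_upper = 140/144 = 0.9722
p_lower = 63/144 = 0.4375
D = 0.9722 - 0.4375 = 0.5347

0.5347


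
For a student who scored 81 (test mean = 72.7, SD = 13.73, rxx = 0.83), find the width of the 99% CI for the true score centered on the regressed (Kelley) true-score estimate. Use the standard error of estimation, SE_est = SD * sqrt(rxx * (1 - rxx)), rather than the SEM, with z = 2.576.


True score estimate = 0.83*81 + 0.17*72.7 = 79.589
SE_est = SD * sqrt(rxx * (1 - rxx)) = 13.73 * sqrt(0.83 * 0.17) = 13.73 * sqrt(0.1411) = 5.157438
CI = T_est +/- z * SE_est, so width = 2 * z * SE_est = 2 * 2.576 * 5.157438
Width = 26.5711

26.5711


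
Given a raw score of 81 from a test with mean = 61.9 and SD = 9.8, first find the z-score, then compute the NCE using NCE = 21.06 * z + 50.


z = (X - mean) / SD = (81 - 61.9) / 9.8
z = 19.1 / 9.8
z = 1.949
NCE = NCE = 21.06z + 50
Carry z at full precision (z = 19.1 / 9.8) into the conversion:
NCE = 21.06 * (19.1 / 9.8) + 50 = 402.246 / 9.8 + 50
NCE = 41.0455 + 50
NCE = 91.0455

91.0455


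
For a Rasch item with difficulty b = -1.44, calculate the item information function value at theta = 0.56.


P = 1/(1+exp(-(0.56--1.44))) = 0.8808
I = P*(1-P) = 0.8808 * 0.1192
I = 0.105

0.105


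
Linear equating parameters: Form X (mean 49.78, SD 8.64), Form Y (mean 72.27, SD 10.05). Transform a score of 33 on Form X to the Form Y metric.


slope = SD_Y / SD_X = 10.05 / 8.64 ~ 1.1632
intercept = mean_Y - slope * mean_X = 72.27 - (10.05 / 8.64) * 49.78 ~ 14.3662
Y = slope * X + intercept. To avoid rounding drift from the rounded slope/intercept, evaluate the equivalent form Y = mean_Y + SD_Y * (X - mean_X) / SD_X at full precision:
Y = 72.27 + 10.05 * (33 - 49.78) / 8.64
Y = 72.27 - 10.05 * 16.78 / 8.64
Y = 72.27 - 168.639 / 8.64
Y = 72.27 - 19.5184
Y = 52.7516

52.7516


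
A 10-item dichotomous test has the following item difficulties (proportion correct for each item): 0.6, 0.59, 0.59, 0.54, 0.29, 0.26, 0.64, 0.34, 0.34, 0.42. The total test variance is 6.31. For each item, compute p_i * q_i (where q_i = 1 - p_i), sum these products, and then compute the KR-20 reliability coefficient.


For each item, compute p_i * q_i:
  Item 1: 0.6 * 0.4 = 0.24
  Item 2: 0.59 * 0.41 = 0.2419
  Item 3: 0.59 * 0.41 = 0.2419
  Item 4: 0.54 * 0.46 = 0.2484
  Item 5: 0.29 * 0.71 = 0.2059
  Item 6: 0.26 * 0.74 = 0.1924
  Item 7: 0.64 * 0.36 = 0.2304
  Item 8: 0.34 * 0.66 = 0.2244
  Item 9: 0.34 * 0.66 = 0.2244
  Item 10: 0.42 * 0.58 = 0.2436
Sum(p_i * q_i) = 0.24 + 0.2419 + 0.2419 + 0.2484 + 0.2059 + 0.1924 + 0.2304 + 0.2244 + 0.2244 + 0.2436 = 2.2933
KR-20 = (k/(k-1)) * (1 - Sum(p_i*q_i) / Var_total)
= (10/9) * (1 - 2.2933/6.31)
= 1.1111 * 0.6366
KR-20 = 0.7073

0.7073


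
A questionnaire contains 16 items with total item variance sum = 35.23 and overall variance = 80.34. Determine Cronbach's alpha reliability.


alpha = (k/(k-1)) * (1 - sum(si^2)/s_total^2)
= (16/15) * (1 - 35.23/80.34)
alpha = 0.5989

0.5989


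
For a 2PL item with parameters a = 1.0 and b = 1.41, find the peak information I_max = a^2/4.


For 2PL, max info at theta = b = 1.41
I_max = a^2 / 4 = 1.0^2 / 4
= 1.0 / 4
I_max = 0.25

0.25


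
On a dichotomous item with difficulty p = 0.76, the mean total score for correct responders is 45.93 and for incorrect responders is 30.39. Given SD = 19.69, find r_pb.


q = 1 - p = 0.24
rpb = ((M1 - M0) / SD) * sqrt(p * q)
rpb = ((45.93 - 30.39) / 19.69) * sqrt(0.76 * 0.24)
rpb = 0.3371

0.3371


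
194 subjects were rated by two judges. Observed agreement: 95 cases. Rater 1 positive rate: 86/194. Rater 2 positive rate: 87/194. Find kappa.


P_o = 95/194 = 0.489691
P_e = (86*87 + 108*107) / 37636 = 0.505845
kappa = (P_o - P_e) / (1 - P_e)
kappa = (0.489691 - 0.505845) / (1 - 0.505845)
kappa = -0.0327

-0.0327


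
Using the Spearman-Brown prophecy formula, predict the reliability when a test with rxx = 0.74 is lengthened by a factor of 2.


r_new = (n * rxx) / (1 + (n-1) * rxx)
r_new = (2 * 0.74) / (1 + 1 * 0.74)
r_new = 1.48 / 1.74
r_new = 0.8506

0.8506


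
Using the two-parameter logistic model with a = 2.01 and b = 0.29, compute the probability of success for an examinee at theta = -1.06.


a*(theta - b) = 2.01 * (-1.06 - 0.29) = -2.7135
exp(--2.7135) = 15.082
P = 1 / (1 + 15.082)
P = 0.0622

0.0622


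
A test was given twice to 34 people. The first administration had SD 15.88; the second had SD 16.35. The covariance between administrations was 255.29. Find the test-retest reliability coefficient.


r = cov(X,Y) / (SD_X * SD_Y)
r = 255.29 / (15.88 * 16.35)
r = 255.29 / 259.638
r = 0.9833

0.9833


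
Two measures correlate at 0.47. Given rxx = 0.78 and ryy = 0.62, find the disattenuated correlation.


r_corrected = rxy / sqrt(rxx * ryy)
= 0.47 / sqrt(0.78 * 0.62)
= 0.47 / sqrt(0.4836)
= 0.47 / 0.695414
r_corrected = 0.6759

0.6759


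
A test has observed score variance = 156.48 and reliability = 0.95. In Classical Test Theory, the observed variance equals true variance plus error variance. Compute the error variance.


var_true = rxx * var_obs = 0.95 * 156.48 = 148.656
var_error = var_obs - var_true
var_error = 156.48 - 148.656
var_error = 7.824

7.824


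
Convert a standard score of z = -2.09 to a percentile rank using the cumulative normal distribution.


CDF(z) = 0.5 * (1 + erf(z/sqrt(2)))
erf(-1.4779) = -0.9634
CDF = 0.0183
Percentile rank = 0.0183 * 100 = 1.83

1.83


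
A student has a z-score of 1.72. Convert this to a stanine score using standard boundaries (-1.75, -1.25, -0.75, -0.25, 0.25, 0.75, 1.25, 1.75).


Stanine boundaries: [-1.75, -1.25, -0.75, -0.25, 0.25, 0.75, 1.25, 1.75]
z = 1.72
Check each boundary:
  z >= -1.75 -> could be stanine 2
  z >= -1.25 -> could be stanine 3
  z >= -0.75 -> could be stanine 4
  z >= -0.25 -> could be stanine 5
  z >= 0.25 -> could be stanine 6
  z >= 0.75 -> could be stanine 7
  z >= 1.25 -> could be stanine 8
  z < 1.75
Highest qualifying boundary gives stanine = 8

8


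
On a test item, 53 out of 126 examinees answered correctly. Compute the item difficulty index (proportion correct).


Item difficulty p = number correct / total examinees
p = 53 / 126
p = 0.4206

0.4206


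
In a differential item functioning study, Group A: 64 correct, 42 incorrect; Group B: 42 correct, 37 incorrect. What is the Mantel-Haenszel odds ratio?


Odds_A = 64/42 = 1.5238
Odds_B = 42/37 = 1.1351
OR = Odds_A / Odds_B = 1.5238 / 1.1351
Exactly, OR = (64 * 37) / (42 * 42) = 2368 / 1764
OR = 1.3424

1.3424


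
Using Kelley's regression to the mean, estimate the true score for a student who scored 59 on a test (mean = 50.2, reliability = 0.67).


T_est = rxx * X + (1 - rxx) * mean
T_est = 0.67 * 59 + 0.33 * 50.2
T_est = 39.53 + 16.566
T_est = 56.096

56.096


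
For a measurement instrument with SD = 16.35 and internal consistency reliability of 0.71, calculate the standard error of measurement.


SEM = SD * sqrt(1 - rxx)
SEM = 16.35 * sqrt(1 - 0.71)
SEM = 16.35 * sqrt(0.29) = 16.35 * 0.538516
SEM = 8.8047

8.8047


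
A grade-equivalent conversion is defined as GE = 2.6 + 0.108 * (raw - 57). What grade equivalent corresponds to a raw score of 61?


raw - median = 61 - 57 = 4
slope * diff = 0.108 * 4 = 0.432
GE = 2.6 + 0.432
GE = 3.032

3.032


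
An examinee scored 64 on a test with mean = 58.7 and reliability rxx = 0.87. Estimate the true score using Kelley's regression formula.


T_est = rxx * X + (1 - rxx) * mean
T_est = 0.87 * 64 + 0.13 * 58.7
T_est = 55.68 + 7.631
T_est = 63.311

63.311


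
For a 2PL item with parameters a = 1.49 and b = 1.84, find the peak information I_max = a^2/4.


For 2PL, max info at theta = b = 1.84
I_max = a^2 / 4 = 1.49^2 / 4
= 2.2201 / 4
I_max = 0.555

0.555


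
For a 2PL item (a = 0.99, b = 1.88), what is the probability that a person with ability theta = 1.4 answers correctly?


a*(theta - b) = 0.99 * (1.4 - 1.88) = -0.4752
exp(--0.4752) = 1.6083
P = 1 / (1 + 1.6083)
P = 0.3834

0.3834


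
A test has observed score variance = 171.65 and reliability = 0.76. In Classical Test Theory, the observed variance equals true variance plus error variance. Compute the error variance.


var_true = rxx * var_obs = 0.76 * 171.65 = 130.454
var_error = var_obs - var_true
var_error = 171.65 - 130.454
var_error = 41.196

41.196


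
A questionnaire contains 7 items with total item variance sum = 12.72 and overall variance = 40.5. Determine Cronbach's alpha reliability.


alpha = (k/(k-1)) * (1 - sum(si^2)/s_total^2)
= (7/6) * (1 - 12.72/40.5)
alpha = 0.8002

0.8002


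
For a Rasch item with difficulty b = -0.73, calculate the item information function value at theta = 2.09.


P = 1/(1+exp(-(2.09--0.73))) = 0.9437
I = P*(1-P) = 0.9437 * 0.0563
I = 0.0531

0.0531


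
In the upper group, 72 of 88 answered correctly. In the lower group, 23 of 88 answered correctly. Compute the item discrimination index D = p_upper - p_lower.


p_upper = 72/88 = 0.8182
p_lower = 23/88 = 0.2614
D = 0.8182 - 0.2614 = 0.5568

0.5568


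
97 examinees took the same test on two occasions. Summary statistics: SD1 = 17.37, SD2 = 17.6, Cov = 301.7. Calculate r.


r = cov(X,Y) / (SD_X * SD_Y)
r = 301.7 / (17.37 * 17.6)
r = 301.7 / 305.712
r = 0.9869

0.9869


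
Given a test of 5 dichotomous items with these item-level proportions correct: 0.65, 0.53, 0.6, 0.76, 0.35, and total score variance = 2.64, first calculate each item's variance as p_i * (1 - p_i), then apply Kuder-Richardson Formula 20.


For each item, compute p_i * q_i:
  Item 1: 0.65 * 0.35 = 0.2275
  Item 2: 0.53 * 0.47 = 0.2491
  Item 3: 0.6 * 0.4 = 0.24
  Item 4: 0.76 * 0.24 = 0.1824
  Item 5: 0.35 * 0.65 = 0.2275
Sum(p_i * q_i) = 0.2275 + 0.2491 + 0.24 + 0.1824 + 0.2275 = 1.1265
KR-20 = (k/(k-1)) * (1 - Sum(p_i*q_i) / Var_total)
= (5/4) * (1 - 1.1265/2.64)
= 1.25 * 0.5733
KR-20 = 0.7166

0.7166


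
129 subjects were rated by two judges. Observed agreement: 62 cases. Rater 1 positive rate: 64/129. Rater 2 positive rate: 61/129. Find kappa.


P_o = 62/129 = 0.48062
P_e = (64*61 + 65*68) / 16641 = 0.50021
kappa = (P_o - P_e) / (1 - P_e)
kappa = (0.48062 - 0.50021) / (1 - 0.50021)
kappa = -0.0392

-0.0392


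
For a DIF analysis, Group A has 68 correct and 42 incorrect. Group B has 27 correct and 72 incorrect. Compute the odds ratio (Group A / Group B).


Odds_A = 68/42 = 1.619
Odds_B = 27/72 = 0.375
OR = Odds_A / Odds_B = 1.619 / 0.375
Exactly, OR = (68 * 72) / (42 * 27) = 4896 / 1134
OR = 4.3175

4.3175


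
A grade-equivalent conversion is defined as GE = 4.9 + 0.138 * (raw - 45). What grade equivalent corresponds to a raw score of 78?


raw - median = 78 - 45 = 33
slope * diff = 0.138 * 33 = 4.554
GE = 4.9 + 4.554
GE = 9.454

9.454


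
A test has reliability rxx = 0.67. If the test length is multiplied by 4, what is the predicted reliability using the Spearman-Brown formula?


r_new = (n * rxx) / (1 + (n-1) * rxx)
r_new = (4 * 0.67) / (1 + 3 * 0.67)
r_new = 2.68 / 3.01
r_new = 0.8904

0.8904


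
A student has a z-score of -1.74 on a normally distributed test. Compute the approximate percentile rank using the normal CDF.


CDF(z) = 0.5 * (1 + erf(z/sqrt(2)))
erf(-1.2304) = -0.9181
CDF = 0.0409
Percentile rank = 0.0409 * 100 = 4.09

4.09


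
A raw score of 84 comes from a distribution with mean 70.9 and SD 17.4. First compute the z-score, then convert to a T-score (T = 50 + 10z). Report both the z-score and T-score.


z = (X - mean) / SD = (84 - 70.9) / 17.4
z = 13.1 / 17.4
z = 0.7529
T-score = T = 50 + 10z
Carry z at full precision (z = 13.1 / 17.4) into the conversion:
T-score = 50 + 10 * (13.1 / 17.4) = 50 + 131 / 17.4
T-score = 50 + 7.5287
T-score = 57.5287

57.5287


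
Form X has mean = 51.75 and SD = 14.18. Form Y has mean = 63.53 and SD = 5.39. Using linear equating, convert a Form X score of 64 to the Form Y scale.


slope = SD_Y / SD_X = 5.39 / 14.18 ~ 0.3801
intercept = mean_Y - slope * mean_X = 63.53 - (5.39 / 14.18) * 51.75 ~ 43.8592
Y = slope * X + intercept. To avoid rounding drift from the rounded slope/intercept, evaluate the equivalent form Y = mean_Y + SD_Y * (X - mean_X) / SD_X at full precision:
Y = 63.53 + 5.39 * (64 - 51.75) / 14.18
Y = 63.53 + 5.39 * 12.25 / 14.18
Y = 63.53 + 66.0275 / 14.18
Y = 63.53 + 4.6564
Y = 68.1864

68.1864


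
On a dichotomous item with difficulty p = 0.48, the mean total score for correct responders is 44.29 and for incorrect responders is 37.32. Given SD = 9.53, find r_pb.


q = 1 - p = 0.52
rpb = ((M1 - M0) / SD) * sqrt(p * q)
rpb = ((44.29 - 37.32) / 9.53) * sqrt(0.48 * 0.52)
rpb = 0.3654

0.3654


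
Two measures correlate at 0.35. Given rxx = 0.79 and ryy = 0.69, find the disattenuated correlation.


r_corrected = rxy / sqrt(rxx * ryy)
= 0.35 / sqrt(0.79 * 0.69)
= 0.35 / sqrt(0.5451)
= 0.35 / 0.738309
r_corrected = 0.4741

0.4741


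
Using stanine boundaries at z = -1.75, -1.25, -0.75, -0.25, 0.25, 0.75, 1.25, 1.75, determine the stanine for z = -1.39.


Stanine boundaries: [-1.75, -1.25, -0.75, -0.25, 0.25, 0.75, 1.25, 1.75]
z = -1.39
Check each boundary:
  z >= -1.75 -> could be stanine 2
  z < -1.25
  z < -0.75
  z < -0.25
  z < 0.25
  z < 0.75
  z < 1.25
  z < 1.75
Highest qualifying boundary gives stanine = 2

2


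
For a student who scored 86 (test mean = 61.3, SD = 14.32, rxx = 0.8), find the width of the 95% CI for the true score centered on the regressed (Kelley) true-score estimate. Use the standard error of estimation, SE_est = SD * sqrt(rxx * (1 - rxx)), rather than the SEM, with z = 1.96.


True score estimate = 0.8*86 + 0.2*61.3 = 81.06
SE_est = SD * sqrt(rxx * (1 - rxx)) = 14.32 * sqrt(0.8 * 0.2) = 14.32 * sqrt(0.16) = 5.728
CI = T_est +/- z * SE_est, so width = 2 * z * SE_est = 2 * 1.96 * 5.728
Width = 22.4538

22.4538


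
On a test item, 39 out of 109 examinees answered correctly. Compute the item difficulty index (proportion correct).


Item difficulty p = number correct / total examinees
p = 39 / 109
p = 0.3578

0.3578


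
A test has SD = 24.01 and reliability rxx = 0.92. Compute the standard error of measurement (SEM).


SEM = SD * sqrt(1 - rxx)
SEM = 24.01 * sqrt(1 - 0.92)
SEM = 24.01 * sqrt(0.08) = 24.01 * 0.282843
SEM = 6.7911

6.7911


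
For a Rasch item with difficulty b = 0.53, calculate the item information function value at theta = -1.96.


P = 1/(1+exp(-(-1.96-0.53))) = 0.0766
I = P*(1-P) = 0.0766 * 0.9234
I = 0.0707

0.0707


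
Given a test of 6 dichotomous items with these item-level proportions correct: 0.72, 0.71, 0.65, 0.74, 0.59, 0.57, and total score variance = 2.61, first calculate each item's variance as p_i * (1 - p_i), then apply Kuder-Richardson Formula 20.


For each item, compute p_i * q_i:
  Item 1: 0.72 * 0.28 = 0.2016
  Item 2: 0.71 * 0.29 = 0.2059
  Item 3: 0.65 * 0.35 = 0.2275
  Item 4: 0.74 * 0.26 = 0.1924
  Item 5: 0.59 * 0.41 = 0.2419
  Item 6: 0.57 * 0.43 = 0.2451
Sum(p_i * q_i) = 0.2016 + 0.2059 + 0.2275 + 0.1924 + 0.2419 + 0.2451 = 1.3144
KR-20 = (k/(k-1)) * (1 - Sum(p_i*q_i) / Var_total)
= (6/5) * (1 - 1.3144/2.61)
= 1.2 * 0.4964
KR-20 = 0.5957

0.5957


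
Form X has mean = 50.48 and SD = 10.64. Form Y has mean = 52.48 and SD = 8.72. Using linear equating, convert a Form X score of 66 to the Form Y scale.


slope = SD_Y / SD_X = 8.72 / 10.64 ~ 0.8195
intercept = mean_Y - slope * mean_X = 52.48 - (8.72 / 10.64) * 50.48 ~ 11.1092
Y = slope * X + intercept. To avoid rounding drift from the rounded slope/intercept, evaluate the equivalent form Y = mean_Y + SD_Y * (X - mean_X) / SD_X at full precision:
Y = 52.48 + 8.72 * (66 - 50.48) / 10.64
Y = 52.48 + 8.72 * 15.52 / 10.64
Y = 52.48 + 135.3344 / 10.64
Y = 52.48 + 12.7194
Y = 65.1994

65.1994


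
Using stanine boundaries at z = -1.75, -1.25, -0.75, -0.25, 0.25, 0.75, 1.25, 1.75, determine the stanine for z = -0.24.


Stanine boundaries: [-1.75, -1.25, -0.75, -0.25, 0.25, 0.75, 1.25, 1.75]
z = -0.24
Check each boundary:
  z >= -1.75 -> could be stanine 2
  z >= -1.25 -> could be stanine 3
  z >= -0.75 -> could be stanine 4
  z >= -0.25 -> could be stanine 5
  z < 0.25
  z < 0.75
  z < 1.25
  z < 1.75
Highest qualifying boundary gives stanine = 5

5


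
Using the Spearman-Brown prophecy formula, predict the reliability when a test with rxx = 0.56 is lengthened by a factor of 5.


r_new = (n * rxx) / (1 + (n-1) * rxx)
r_new = (5 * 0.56) / (1 + 4 * 0.56)
r_new = 2.8 / 3.24
r_new = 0.8642

0.8642


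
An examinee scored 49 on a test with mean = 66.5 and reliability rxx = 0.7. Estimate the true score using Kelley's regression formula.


T_est = rxx * X + (1 - rxx) * mean
T_est = 0.7 * 49 + 0.3 * 66.5
T_est = 34.3 + 19.95
T_est = 54.25

54.25


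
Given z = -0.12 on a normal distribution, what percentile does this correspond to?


CDF(z) = 0.5 * (1 + erf(z/sqrt(2)))
erf(-0.0849) = -0.0955
CDF = 0.4522
Percentile rank = 0.4522 * 100 = 45.22

45.22


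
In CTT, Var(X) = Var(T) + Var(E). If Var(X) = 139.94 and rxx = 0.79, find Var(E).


var_true = rxx * var_obs = 0.79 * 139.94 = 110.5526
var_error = var_obs - var_true
var_error = 139.94 - 110.5526
var_error = 29.3874

29.3874


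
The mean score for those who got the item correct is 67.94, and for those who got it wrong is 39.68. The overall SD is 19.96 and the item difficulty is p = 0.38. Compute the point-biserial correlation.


q = 1 - p = 0.62
rpb = ((M1 - M0) / SD) * sqrt(p * q)
rpb = ((67.94 - 39.68) / 19.96) * sqrt(0.38 * 0.62)
rpb = 0.6872

0.6872


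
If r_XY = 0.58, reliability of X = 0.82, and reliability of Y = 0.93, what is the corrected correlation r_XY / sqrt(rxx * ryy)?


r_corrected = rxy / sqrt(rxx * ryy)
= 0.58 / sqrt(0.82 * 0.93)
= 0.58 / sqrt(0.7626)
= 0.58 / 0.87327
r_corrected = 0.6642

0.6642


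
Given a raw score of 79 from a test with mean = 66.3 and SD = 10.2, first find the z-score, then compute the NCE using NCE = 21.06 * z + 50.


z = (X - mean) / SD = (79 - 66.3) / 10.2
z = 12.7 / 10.2
z = 1.2451
NCE = NCE = 21.06z + 50
Carry z at full precision (z = 12.7 / 10.2) into the conversion:
NCE = 21.06 * (12.7 / 10.2) + 50 = 267.462 / 10.2 + 50
NCE = 26.2218 + 50
NCE = 76.2218

76.2218


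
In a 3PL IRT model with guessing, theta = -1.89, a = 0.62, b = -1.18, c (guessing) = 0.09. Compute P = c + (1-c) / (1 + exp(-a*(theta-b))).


logit = 0.62*(-1.89 - -1.18) = -0.4402
P* = 1/(1 + exp(--0.4402)) = 0.3917
P = 0.09 + (1 - 0.09) * 0.3917
P = 0.4464

0.4464


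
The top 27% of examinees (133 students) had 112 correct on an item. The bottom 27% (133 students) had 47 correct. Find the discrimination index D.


p_upper = 112/133 = 0.8421
p_lower = 47/133 = 0.3534
D = 0.8421 - 0.3534 = 0.4887

0.4887


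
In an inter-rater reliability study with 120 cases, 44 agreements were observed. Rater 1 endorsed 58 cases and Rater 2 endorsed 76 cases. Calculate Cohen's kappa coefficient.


P_o = 44/120 = 0.366667
P_e = (58*76 + 62*44) / 14400 = 0.495556
kappa = (P_o - P_e) / (1 - P_e)
kappa = (0.366667 - 0.495556) / (1 - 0.495556)
kappa = -0.2555

-0.2555


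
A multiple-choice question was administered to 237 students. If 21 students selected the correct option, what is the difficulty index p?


Item difficulty p = number correct / total examinees
p = 21 / 237
p = 0.0886

0.0886


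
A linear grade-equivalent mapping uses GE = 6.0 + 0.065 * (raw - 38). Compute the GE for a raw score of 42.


raw - median = 42 - 38 = 4
slope * diff = 0.065 * 4 = 0.26
GE = 6.0 + 0.26
GE = 6.26

6.26


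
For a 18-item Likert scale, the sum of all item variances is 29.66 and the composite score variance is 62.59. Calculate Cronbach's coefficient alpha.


alpha = (k/(k-1)) * (1 - sum(si^2)/s_total^2)
= (18/17) * (1 - 29.66/62.59)
alpha = 0.5571

0.5571


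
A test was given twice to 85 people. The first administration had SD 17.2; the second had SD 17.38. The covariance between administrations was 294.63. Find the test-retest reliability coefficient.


r = cov(X,Y) / (SD_X * SD_Y)
r = 294.63 / (17.2 * 17.38)
r = 294.63 / 298.936
r = 0.9856

0.9856


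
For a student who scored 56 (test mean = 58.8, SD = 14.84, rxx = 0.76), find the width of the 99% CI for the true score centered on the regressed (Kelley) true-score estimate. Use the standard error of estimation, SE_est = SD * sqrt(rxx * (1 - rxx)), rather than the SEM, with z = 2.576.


True score estimate = 0.76*56 + 0.24*58.8 = 56.672
SE_est = SD * sqrt(rxx * (1 - rxx)) = 14.84 * sqrt(0.76 * 0.24) = 14.84 * sqrt(0.1824) = 6.337914
CI = T_est +/- z * SE_est, so width = 2 * z * SE_est = 2 * 2.576 * 6.337914
Width = 32.6529

32.6529


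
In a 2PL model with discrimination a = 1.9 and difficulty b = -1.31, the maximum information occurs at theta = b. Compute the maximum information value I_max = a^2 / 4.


For 2PL, max info at theta = b = -1.31
I_max = a^2 / 4 = 1.9^2 / 4
= 3.61 / 4
I_max = 0.9025

0.9025


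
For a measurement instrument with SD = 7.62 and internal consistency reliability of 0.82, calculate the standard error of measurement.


SEM = SD * sqrt(1 - rxx)
SEM = 7.62 * sqrt(1 - 0.82)
SEM = 7.62 * sqrt(0.18) = 7.62 * 0.424264
SEM = 3.2329

3.2329


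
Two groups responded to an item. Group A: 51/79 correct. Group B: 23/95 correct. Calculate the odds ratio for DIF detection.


Odds_A = 51/28 = 1.8214
Odds_B = 23/72 = 0.3194
OR = Odds_A / Odds_B = 1.8214 / 0.3194
Exactly, OR = (51 * 72) / (28 * 23) = 3672 / 644
OR = 5.7019

5.7019


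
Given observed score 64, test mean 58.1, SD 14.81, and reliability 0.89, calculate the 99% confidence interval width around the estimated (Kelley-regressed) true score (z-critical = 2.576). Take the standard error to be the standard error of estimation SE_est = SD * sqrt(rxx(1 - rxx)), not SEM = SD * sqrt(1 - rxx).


True score estimate = 0.89*64 + 0.11*58.1 = 63.351
SE_est = SD * sqrt(rxx * (1 - rxx)) = 14.81 * sqrt(0.89 * 0.11) = 14.81 * sqrt(0.0979) = 4.633897
CI = T_est +/- z * SE_est, so width = 2 * z * SE_est = 2 * 2.576 * 4.633897
Width = 23.8738

23.8738


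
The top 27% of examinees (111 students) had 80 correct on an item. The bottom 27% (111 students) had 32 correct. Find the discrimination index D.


p_upper = 80/111 = 0.7207
p_lower = 32/111 = 0.2883
D = 0.7207 - 0.2883 = 0.4324

0.4324


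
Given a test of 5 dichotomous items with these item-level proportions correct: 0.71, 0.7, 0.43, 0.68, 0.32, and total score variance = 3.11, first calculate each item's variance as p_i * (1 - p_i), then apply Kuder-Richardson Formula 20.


For each item, compute p_i * q_i:
  Item 1: 0.71 * 0.29 = 0.2059
  Item 2: 0.7 * 0.3 = 0.21
  Item 3: 0.43 * 0.57 = 0.2451
  Item 4: 0.68 * 0.32 = 0.2176
  Item 5: 0.32 * 0.68 = 0.2176
Sum(p_i * q_i) = 0.2059 + 0.21 + 0.2451 + 0.2176 + 0.2176 = 1.0962
KR-20 = (k/(k-1)) * (1 - Sum(p_i*q_i) / Var_total)
= (5/4) * (1 - 1.0962/3.11)
= 1.25 * 0.6475
KR-20 = 0.8094

0.8094


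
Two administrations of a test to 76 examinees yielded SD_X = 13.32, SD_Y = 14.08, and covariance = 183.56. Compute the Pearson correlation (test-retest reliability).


r = cov(X,Y) / (SD_X * SD_Y)
r = 183.56 / (13.32 * 14.08)
r = 183.56 / 187.5456
r = 0.9787

0.9787


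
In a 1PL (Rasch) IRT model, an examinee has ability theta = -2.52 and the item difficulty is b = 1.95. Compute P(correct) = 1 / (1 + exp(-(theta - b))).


theta - b = -2.52 - 1.95 = -4.47
exp(-(theta - b)) = exp(4.47) = 87.3567
P = 1 / (1 + 87.3567)
P = 0.0113

0.0113


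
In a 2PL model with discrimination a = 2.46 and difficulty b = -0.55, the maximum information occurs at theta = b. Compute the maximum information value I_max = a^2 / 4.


For 2PL, max info at theta = b = -0.55
I_max = a^2 / 4 = 2.46^2 / 4
= 6.0516 / 4
I_max = 1.5129

1.5129


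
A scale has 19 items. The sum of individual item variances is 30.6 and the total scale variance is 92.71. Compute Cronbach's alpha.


alpha = (k/(k-1)) * (1 - sum(si^2)/s_total^2)
= (19/18) * (1 - 30.6/92.71)
alpha = 0.7072

0.7072


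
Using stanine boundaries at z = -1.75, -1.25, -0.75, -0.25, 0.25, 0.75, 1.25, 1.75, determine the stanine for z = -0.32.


Stanine boundaries: [-1.75, -1.25, -0.75, -0.25, 0.25, 0.75, 1.25, 1.75]
z = -0.32
Check each boundary:
  z >= -1.75 -> could be stanine 2
  z >= -1.25 -> could be stanine 3
  z >= -0.75 -> could be stanine 4
  z < -0.25
  z < 0.25
  z < 0.75
  z < 1.25
  z < 1.75
Highest qualifying boundary gives stanine = 4

4


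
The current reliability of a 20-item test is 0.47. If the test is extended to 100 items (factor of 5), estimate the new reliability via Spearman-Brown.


r_new = (n * rxx) / (1 + (n-1) * rxx)
r_new = (5 * 0.47) / (1 + 4 * 0.47)
r_new = 2.35 / 2.88
r_new = 0.816

0.816


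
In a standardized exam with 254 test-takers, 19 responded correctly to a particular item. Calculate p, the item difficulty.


Item difficulty p = number correct / total examinees
p = 19 / 254
p = 0.0748

0.0748


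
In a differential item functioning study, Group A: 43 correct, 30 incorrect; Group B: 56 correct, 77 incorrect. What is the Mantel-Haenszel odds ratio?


Odds_A = 43/30 = 1.4333
Odds_B = 56/77 = 0.7273
OR = Odds_A / Odds_B = 1.4333 / 0.7273
Exactly, OR = (43 * 77) / (30 * 56) = 3311 / 1680
OR = 1.9708

1.9708


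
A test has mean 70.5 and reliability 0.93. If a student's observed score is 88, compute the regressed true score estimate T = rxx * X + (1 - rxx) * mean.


T_est = rxx * X + (1 - rxx) * mean
T_est = 0.93 * 88 + 0.07 * 70.5
T_est = 81.84 + 4.935
T_est = 86.775

86.775


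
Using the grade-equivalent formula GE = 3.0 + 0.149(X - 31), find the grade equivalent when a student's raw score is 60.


raw - median = 60 - 31 = 29
slope * diff = 0.149 * 29 = 4.321
GE = 3.0 + 4.321
GE = 7.321

7.321


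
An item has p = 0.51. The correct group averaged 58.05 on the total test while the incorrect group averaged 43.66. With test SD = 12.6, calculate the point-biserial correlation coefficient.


q = 1 - p = 0.49
rpb = ((M1 - M0) / SD) * sqrt(p * q)
rpb = ((58.05 - 43.66) / 12.6) * sqrt(0.51 * 0.49)
rpb = 0.5709

0.5709


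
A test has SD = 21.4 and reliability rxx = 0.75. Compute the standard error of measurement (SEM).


SEM = SD * sqrt(1 - rxx)
SEM = 21.4 * sqrt(1 - 0.75)
SEM = 21.4 * sqrt(0.25) = 21.4 * 0.5
SEM = 10.7

10.7


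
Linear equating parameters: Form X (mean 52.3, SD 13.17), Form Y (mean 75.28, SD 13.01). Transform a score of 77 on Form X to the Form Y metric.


slope = SD_Y / SD_X = 13.01 / 13.17 ~ 0.9879
intercept = mean_Y - slope * mean_X = 75.28 - (13.01 / 13.17) * 52.3 ~ 23.6154
Y = slope * X + intercept. To avoid rounding drift from the rounded slope/intercept, evaluate the equivalent form Y = mean_Y + SD_Y * (X - mean_X) / SD_X at full precision:
Y = 75.28 + 13.01 * (77 - 52.3) / 13.17
Y = 75.28 + 13.01 * 24.7 / 13.17
Y = 75.28 + 321.347 / 13.17
Y = 75.28 + 24.3999
Y = 99.6799

99.6799


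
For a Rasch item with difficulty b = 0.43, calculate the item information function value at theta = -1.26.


P = 1/(1+exp(-(-1.26-0.43))) = 0.1558
I = P*(1-P) = 0.1558 * 0.8442
I = 0.1315

0.1315


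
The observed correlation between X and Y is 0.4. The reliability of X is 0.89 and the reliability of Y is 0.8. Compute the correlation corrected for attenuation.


r_corrected = rxy / sqrt(rxx * ryy)
= 0.4 / sqrt(0.89 * 0.8)
= 0.4 / sqrt(0.712)
= 0.4 / 0.843801
r_corrected = 0.474

0.474


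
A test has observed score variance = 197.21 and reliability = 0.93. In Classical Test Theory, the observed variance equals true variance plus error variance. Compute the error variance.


var_true = rxx * var_obs = 0.93 * 197.21 = 183.4053
var_error = var_obs - var_true
var_error = 197.21 - 183.4053
var_error = 13.8047

13.8047


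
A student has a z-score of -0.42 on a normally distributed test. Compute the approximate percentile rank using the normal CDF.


CDF(z) = 0.5 * (1 + erf(z/sqrt(2)))
erf(-0.297) = -0.3255
CDF = 0.3372
Percentile rank = 0.3372 * 100 = 33.72

33.72


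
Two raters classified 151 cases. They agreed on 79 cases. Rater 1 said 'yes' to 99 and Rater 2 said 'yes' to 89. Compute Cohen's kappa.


P_o = 79/151 = 0.523179
P_e = (99*89 + 52*62) / 22801 = 0.527828
kappa = (P_o - P_e) / (1 - P_e)
kappa = (0.523179 - 0.527828) / (1 - 0.527828)
kappa = -0.0098

-0.0098


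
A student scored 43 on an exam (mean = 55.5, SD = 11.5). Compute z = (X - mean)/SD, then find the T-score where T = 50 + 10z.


z = (X - mean) / SD = (43 - 55.5) / 11.5
z = -12.5 / 11.5
z = -1.087
T-score = T = 50 + 10z
Carry z at full precision (z = -12.5 / 11.5) into the conversion:
T-score = 50 + 10 * (-12.5 / 11.5) = 50 + -125 / 11.5
T-score = 50 + -10.8696
T-score = 39.1304

39.1304


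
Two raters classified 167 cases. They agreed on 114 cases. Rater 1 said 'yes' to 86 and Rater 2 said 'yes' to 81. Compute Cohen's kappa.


P_o = 114/167 = 0.682635
P_e = (86*81 + 81*86) / 27889 = 0.499552
kappa = (P_o - P_e) / (1 - P_e)
kappa = (0.682635 - 0.499552) / (1 - 0.499552)
kappa = 0.3658

0.3658


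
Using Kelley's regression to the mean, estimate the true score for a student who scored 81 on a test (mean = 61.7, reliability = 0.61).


T_est = rxx * X + (1 - rxx) * mean
T_est = 0.61 * 81 + 0.39 * 61.7
T_est = 49.41 + 24.063
T_est = 73.473

73.473


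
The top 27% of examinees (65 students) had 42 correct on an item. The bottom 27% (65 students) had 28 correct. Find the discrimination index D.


p_upper = 42/65 = 0.6462
p_lower = 28/65 = 0.4308
D = 0.6462 - 0.4308 = 0.2154

0.2154


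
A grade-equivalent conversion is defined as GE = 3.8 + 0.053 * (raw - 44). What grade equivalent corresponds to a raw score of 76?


raw - median = 76 - 44 = 32
slope * diff = 0.053 * 32 = 1.696
GE = 3.8 + 1.696
GE = 5.496

5.496
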